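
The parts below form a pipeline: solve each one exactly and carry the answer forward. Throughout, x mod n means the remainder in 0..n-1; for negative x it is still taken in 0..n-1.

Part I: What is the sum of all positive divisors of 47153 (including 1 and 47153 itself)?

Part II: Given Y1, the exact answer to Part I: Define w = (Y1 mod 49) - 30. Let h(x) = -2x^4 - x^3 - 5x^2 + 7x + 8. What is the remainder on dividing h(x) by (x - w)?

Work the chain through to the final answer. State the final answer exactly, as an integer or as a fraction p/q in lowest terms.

Part I: 47153 = 61 * 773; sigma = (1 + 61) * (1 + 773) = 62 * 774 = 47988; answer 47988
Part II: Y1 = 47988; w = -13; remainder = value at the root: -2*(-13)^4 - 1*(-13)^3 - 5*(-13)^2 + 7*(-13)^1 + 8 = (-57122) + (2197) + (-845) + (-91) + (8) = -55853; answer -55853

-55853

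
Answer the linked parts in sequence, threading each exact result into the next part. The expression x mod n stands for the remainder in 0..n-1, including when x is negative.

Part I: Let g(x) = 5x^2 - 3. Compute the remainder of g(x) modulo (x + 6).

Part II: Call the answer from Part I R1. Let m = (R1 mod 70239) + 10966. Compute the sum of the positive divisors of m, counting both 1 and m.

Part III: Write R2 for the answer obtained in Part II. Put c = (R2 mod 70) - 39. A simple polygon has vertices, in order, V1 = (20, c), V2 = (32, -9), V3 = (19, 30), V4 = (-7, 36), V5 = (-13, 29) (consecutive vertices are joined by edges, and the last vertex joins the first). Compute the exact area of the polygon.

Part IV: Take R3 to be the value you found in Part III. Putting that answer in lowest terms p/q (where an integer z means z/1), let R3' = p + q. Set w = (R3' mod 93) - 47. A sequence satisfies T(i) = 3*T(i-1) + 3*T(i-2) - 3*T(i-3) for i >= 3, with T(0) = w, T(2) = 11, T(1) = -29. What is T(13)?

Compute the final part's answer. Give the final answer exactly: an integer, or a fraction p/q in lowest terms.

Part I: remainder = value at the root: 5*(-6)^2 - 3 = (180) + (-3) = 177; answer 177
Part II: R1 = 177; m = 11143; 11143 = 11 * 1013; sigma = (1 + 11) * (1 + 1013) = 12 * 1014 = 12168; answer 12168
Part III: R2 = 12168; c = 19; cross terms: (20*-9 - 32*19)=-788, (32*30 - 19*-9)=1131, (19*36 - -7*30)=894, (-7*29 - -13*36)=265, (-13*19 - 20*29)=-827; twice the area = |675| = 675; area = 675/2; answer 675/2
Part IV: R3 = 675/2; threaded value p + q = 677; w = -21; T(3) = 3*(11) + 3*(-29) - 3*(-21) = 9; iterating: T(3)=9, T(4)=147, T(5)=435, T(6)=1719, T(7)=6021, T(8)=21915, T(9)=78651, T(10)=283635, T(11)=1021113, T(12)=3678291, T(13)=13247307; answer 13247307

13247307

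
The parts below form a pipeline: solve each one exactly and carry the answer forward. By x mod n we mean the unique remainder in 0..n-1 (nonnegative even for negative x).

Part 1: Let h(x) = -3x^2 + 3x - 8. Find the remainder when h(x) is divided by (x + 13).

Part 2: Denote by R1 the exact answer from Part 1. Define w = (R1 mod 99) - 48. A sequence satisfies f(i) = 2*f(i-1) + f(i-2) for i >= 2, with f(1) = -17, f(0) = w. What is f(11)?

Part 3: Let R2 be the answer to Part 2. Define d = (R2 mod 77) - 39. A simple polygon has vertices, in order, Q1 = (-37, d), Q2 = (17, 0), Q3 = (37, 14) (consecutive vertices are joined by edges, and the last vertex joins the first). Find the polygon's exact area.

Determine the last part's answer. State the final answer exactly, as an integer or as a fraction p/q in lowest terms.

328

Part 1: remainder = value at the root: -3*(-13)^2 + 3*(-13)^1 - 8 = (-507) + (-39) + (-8) = -554; answer -554
Part 2: R1 = -554; w = -8; f(2) = 2*(-17) + 1*(-8) = -42; iterating: f(2)=-42, f(3)=-101, f(4)=-244, f(5)=-589, f(6)=-1422, f(7)=-3433, f(8)=-8288, f(9)=-20009, f(10)=-48306, f(11)=-116621; answer -116621
Part 3: R2 = -116621; d = -5; cross terms: (-37*0 - 17*-5)=85, (17*14 - 37*0)=238, (37*-5 - -37*14)=333; twice the area = |656| = 656; area = 328; answer 328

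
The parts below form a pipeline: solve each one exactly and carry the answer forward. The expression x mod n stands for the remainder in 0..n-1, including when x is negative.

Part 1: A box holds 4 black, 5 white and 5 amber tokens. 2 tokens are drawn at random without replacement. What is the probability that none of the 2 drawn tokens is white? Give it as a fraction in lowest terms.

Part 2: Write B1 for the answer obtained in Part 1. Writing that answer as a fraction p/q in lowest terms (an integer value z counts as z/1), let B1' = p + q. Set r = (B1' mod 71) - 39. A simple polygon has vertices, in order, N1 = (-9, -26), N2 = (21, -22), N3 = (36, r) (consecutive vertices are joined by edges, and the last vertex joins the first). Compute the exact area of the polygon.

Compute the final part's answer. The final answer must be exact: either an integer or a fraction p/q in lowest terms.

Part 1: total draws C(14,2) = 91; favorable C(9,2) = 36; P = 36/91; answer 36/91
Part 2: B1 = 36/91; threaded value p + q = 127; r = 17; cross terms: (-9*-22 - 21*-26)=744, (21*17 - 36*-22)=1149, (36*-26 - -9*17)=-783; twice the area = |1110| = 1110; area = 555; answer 555

555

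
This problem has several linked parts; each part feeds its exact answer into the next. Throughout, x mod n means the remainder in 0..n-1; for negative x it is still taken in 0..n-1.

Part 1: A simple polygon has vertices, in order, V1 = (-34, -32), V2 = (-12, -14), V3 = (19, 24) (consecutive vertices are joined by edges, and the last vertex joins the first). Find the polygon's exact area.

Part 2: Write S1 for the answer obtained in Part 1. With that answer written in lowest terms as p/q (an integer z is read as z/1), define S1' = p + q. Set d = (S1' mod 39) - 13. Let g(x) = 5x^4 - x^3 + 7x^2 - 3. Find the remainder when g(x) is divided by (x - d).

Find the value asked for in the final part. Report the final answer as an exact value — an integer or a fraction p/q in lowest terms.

49697

Part 1: cross terms: (-34*-14 - -12*-32)=92, (-12*24 - 19*-14)=-22, (19*-32 - -34*24)=208; twice the area = |278| = 278; area = 139; answer 139
Part 2: S1 = 139; threaded value p + q = 140; d = 10; remainder = value at the root: 5*(10)^4 - 1*(10)^3 + 7*(10)^2 - 3 = (50000) + (-1000) + (700) + (-3) = 49697; answer 49697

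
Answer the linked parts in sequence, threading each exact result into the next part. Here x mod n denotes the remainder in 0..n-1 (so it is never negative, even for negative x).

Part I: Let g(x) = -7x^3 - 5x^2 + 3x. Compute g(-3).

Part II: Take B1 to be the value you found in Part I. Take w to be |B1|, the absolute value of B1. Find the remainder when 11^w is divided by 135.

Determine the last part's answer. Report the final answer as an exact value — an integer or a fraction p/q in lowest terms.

26

Part I: -7*(-3)^3 - 5*(-3)^2 + 3*(-3)^1 = (189) + (-45) + (-9) = 135; answer 135
Part II: B1 = 135; w = 135; squarings mod 135: 11^1=11, 11^2=121, 11^4=61, 11^8=76, 11^16=106, 11^32=31, 11^64=16, 11^128=121; 11^135 = 11^1 * 11^2 * 11^4 * 11^128 = 26 (mod 135); answer 26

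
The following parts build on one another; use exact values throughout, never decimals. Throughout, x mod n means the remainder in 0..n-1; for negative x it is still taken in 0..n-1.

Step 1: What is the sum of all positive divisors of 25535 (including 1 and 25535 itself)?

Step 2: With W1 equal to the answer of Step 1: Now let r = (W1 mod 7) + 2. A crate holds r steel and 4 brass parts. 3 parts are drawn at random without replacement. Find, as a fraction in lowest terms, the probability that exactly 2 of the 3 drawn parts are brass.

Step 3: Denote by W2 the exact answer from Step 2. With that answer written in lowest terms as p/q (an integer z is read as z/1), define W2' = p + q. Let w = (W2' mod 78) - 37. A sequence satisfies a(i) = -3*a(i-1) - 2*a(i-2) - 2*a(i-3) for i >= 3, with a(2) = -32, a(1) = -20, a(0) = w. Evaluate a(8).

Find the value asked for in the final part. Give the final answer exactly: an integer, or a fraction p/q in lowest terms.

Step 1: 25535 = 5 * 5107; sigma = (1 + 5) * (1 + 5107) = 6 * 5108 = 30648; answer 30648
Step 2: W1 = 30648; r = 4; total draws C(8,3) = 56; favorable C(4,2)*C(4,1) = 24; P = 3/7; answer 3/7
Step 3: W2 = 3/7; threaded value p + q = 10; w = -27; a(3) = -3*(-32) - 2*(-20) - 2*(-27) = 190; iterating: a(3)=190, a(4)=-466, a(5)=1082, a(6)=-2694, a(7)=6850, a(8)=-17326; answer -17326

-17326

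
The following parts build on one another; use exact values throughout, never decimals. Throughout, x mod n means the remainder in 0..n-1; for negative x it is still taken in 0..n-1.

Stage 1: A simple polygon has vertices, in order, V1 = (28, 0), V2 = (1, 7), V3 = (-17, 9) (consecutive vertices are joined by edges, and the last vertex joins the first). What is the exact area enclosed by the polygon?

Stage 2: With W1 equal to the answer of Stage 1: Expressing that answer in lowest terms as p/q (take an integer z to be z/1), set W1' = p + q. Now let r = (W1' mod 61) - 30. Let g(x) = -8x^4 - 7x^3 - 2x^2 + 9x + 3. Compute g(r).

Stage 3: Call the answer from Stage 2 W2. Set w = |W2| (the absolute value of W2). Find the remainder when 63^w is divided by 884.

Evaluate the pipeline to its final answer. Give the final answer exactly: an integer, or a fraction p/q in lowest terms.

787

Stage 1: cross terms: (28*7 - 1*0)=196, (1*9 - -17*7)=128, (-17*0 - 28*9)=-252; twice the area = |72| = 72; area = 36; answer 36
Stage 2: W1 = 36; threaded value p + q = 37; r = 7; -8*(7)^4 - 7*(7)^3 - 2*(7)^2 + 9*(7)^1 + 3 = (-19208) + (-2401) + (-98) + (63) + (3) = -21641; answer -21641
Stage 3: W2 = -21641; w = 21641; squarings mod 884: 63^1=63, 63^2=433, 63^4=81, 63^8=373, 63^16=341, 63^32=477, 63^64=341, 63^128=477, 63^256=341, 63^512=477, 63^1024=341, 63^2048=477, 63^4096=341, 63^8192=477, 63^16384=341; 63^21641 = 63^1 * 63^8 * 63^128 * 63^1024 * 63^4096 * 63^16384 = 787 (mod 884); answer 787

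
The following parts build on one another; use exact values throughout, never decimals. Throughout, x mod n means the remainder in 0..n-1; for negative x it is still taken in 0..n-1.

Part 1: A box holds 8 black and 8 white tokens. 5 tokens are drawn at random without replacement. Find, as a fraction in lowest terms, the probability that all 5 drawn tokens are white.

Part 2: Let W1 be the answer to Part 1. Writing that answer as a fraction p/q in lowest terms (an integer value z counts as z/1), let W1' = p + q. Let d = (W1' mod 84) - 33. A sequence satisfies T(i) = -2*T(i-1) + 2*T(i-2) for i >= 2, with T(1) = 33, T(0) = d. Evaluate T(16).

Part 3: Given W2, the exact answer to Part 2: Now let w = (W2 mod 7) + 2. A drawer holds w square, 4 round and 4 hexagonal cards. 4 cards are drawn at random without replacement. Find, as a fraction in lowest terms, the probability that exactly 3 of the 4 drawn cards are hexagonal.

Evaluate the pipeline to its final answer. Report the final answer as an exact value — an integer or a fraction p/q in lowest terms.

Part 1: total draws C(16,5) = 4368; favorable C(8,5) = 56; P = 1/78; answer 1/78
Part 2: W1 = 1/78; threaded value p + q = 79; d = 46; T(2) = -2*(33) + 2*(46) = 26; iterating: T(2)=26, T(3)=14, T(4)=24, T(5)=-20, T(6)=88, T(7)=-216, T(8)=608, T(9)=-1648, T(10)=4512, T(11)=-12320, T(12)=33664, T(13)=-91968, T(14)=251264, T(15)=-686464, T(16)=1875456; answer 1875456
Part 3: W2 = 1875456; w = 4; total draws C(12,4) = 495; favorable C(4,3)*C(8,1) = 32; P = 32/495; answer 32/495

32/495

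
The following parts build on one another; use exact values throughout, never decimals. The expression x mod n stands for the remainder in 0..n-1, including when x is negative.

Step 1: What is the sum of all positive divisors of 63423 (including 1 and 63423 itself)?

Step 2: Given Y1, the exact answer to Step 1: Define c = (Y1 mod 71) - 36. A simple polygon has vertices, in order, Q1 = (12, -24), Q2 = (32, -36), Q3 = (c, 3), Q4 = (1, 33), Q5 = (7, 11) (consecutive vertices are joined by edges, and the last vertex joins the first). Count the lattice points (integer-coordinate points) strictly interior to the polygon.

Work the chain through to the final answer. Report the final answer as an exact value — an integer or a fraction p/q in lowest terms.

948

Step 1: 63423 = 3^7 * 29; sigma = (1 + 3 + 9 + 27 + 81 + 243 + 729 + 2187) * (1 + 29) = 3280 * 30 = 98400; answer 98400
Step 2: Y1 = 98400; c = 29; cross terms: (12*-36 - 32*-24)=336, (32*3 - 29*-36)=1140, (29*33 - 1*3)=954, (1*11 - 7*33)=-220, (7*-24 - 12*11)=-300; twice the area = |1910| = 1910; area = 955; boundary points = 4 + 3 + 2 + 2 + 5 = 16; strictly interior points = area - boundary/2 + 1 = 948; answer 948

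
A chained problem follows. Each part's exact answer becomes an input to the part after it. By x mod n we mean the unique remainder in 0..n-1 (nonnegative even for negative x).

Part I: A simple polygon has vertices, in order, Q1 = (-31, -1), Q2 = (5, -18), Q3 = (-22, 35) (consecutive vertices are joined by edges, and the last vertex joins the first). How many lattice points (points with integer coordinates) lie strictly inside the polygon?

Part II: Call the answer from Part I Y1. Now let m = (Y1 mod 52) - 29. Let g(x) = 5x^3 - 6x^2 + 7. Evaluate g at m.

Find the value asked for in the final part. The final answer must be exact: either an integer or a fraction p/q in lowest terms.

Part I: cross terms: (-31*-18 - 5*-1)=563, (5*35 - -22*-18)=-221, (-22*-1 - -31*35)=1107; twice the area = |1449| = 1449; area = 1449/2; boundary points = 1 + 1 + 9 = 11; strictly interior points = area - boundary/2 + 1 = 720; answer 720
Part II: Y1 = 720; m = 15; 5*(15)^3 - 6*(15)^2 + 7 = (16875) + (-1350) + (7) = 15532; answer 15532

15532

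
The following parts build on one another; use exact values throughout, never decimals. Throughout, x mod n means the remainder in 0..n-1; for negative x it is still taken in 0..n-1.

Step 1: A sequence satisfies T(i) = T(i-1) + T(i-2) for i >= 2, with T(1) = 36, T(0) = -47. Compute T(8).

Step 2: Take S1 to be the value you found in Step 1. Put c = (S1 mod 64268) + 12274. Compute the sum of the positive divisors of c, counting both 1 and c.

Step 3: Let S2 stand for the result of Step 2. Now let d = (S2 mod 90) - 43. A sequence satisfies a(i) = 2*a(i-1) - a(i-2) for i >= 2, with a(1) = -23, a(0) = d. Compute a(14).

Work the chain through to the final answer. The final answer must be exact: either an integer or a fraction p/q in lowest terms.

-543

Step 1: T(2) = 1*(36) + 1*(-47) = -11; iterating: T(2)=-11, T(3)=25, T(4)=14, T(5)=39, T(6)=53, T(7)=92, T(8)=145; answer 145
Step 2: S1 = 145; c = 12419; 12419 = 11 * 1129; sigma = (1 + 11) * (1 + 1129) = 12 * 1130 = 13560; answer 13560
Step 3: S2 = 13560; d = 17; a(2) = 2*(-23) - 1*(17) = -63; iterating: a(2)=-63, a(3)=-103, a(4)=-143, a(5)=-183, a(6)=-223, a(7)=-263, a(8)=-303, a(9)=-343, a(10)=-383, a(11)=-423, a(12)=-463, a(13)=-503, a(14)=-543; answer -543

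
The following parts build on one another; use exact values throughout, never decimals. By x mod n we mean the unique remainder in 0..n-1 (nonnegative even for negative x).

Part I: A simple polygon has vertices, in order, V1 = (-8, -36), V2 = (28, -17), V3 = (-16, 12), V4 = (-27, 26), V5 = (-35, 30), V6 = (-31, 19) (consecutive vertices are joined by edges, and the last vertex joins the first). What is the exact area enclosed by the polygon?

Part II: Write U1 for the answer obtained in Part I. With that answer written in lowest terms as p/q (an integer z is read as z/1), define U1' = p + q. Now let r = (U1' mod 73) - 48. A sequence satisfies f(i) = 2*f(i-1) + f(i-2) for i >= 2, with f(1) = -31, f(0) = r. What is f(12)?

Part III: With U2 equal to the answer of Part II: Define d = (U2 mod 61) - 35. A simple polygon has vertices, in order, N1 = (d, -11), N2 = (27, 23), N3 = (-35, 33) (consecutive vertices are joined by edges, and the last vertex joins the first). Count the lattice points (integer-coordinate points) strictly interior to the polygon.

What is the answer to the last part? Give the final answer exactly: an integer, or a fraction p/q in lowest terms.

1172

Part I: cross terms: (-8*-17 - 28*-36)=1144, (28*12 - -16*-17)=64, (-16*26 - -27*12)=-92, (-27*30 - -35*26)=100, (-35*19 - -31*30)=265, (-31*-36 - -8*19)=1268; twice the area = |2749| = 2749; area = 2749/2; answer 2749/2
Part II: U1 = 2749/2; threaded value p + q = 2751; r = 2; f(2) = 2*(-31) + 1*(2) = -60; iterating: f(2)=-60, f(3)=-151, f(4)=-362, f(5)=-875, f(6)=-2112, f(7)=-5099, f(8)=-12310, f(9)=-29719, f(10)=-71748, f(11)=-173215, f(12)=-418178; answer -418178
Part III: U2 = -418178; d = 3; cross terms: (3*23 - 27*-11)=366, (27*33 - -35*23)=1696, (-35*-11 - 3*33)=286; twice the area = |2348| = 2348; area = 1174; boundary points = 2 + 2 + 2 = 6; strictly interior points = area - boundary/2 + 1 = 1172; answer 1172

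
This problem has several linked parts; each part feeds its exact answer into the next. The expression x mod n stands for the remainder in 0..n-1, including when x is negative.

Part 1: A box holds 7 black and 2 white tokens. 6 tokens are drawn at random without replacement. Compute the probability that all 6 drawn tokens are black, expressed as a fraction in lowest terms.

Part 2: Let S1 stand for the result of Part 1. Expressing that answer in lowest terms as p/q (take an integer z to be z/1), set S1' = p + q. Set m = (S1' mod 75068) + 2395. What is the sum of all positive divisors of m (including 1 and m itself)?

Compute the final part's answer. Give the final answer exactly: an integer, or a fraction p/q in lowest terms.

Part 1: total draws C(9,6) = 84; favorable C(7,6) = 7; P = 1/12; answer 1/12
Part 2: S1 = 1/12; threaded value p + q = 13; m = 2408; 2408 = 2^3 * 7 * 43; sigma = (1 + 2 + 4 + 8) * (1 + 7) * (1 + 43) = 15 * 8 * 44 = 5280; answer 5280

5280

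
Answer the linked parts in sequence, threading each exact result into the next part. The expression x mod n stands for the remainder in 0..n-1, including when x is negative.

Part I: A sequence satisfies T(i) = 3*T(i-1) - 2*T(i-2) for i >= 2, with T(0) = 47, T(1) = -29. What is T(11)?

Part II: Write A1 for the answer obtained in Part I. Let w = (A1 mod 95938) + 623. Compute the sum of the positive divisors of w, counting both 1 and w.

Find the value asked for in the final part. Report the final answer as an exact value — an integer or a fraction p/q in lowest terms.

Part I: T(2) = 3*(-29) - 2*(47) = -181; iterating: T(2)=-181, T(3)=-485, T(4)=-1093, T(5)=-2309, T(6)=-4741, T(7)=-9605, T(8)=-19333, T(9)=-38789, T(10)=-77701, T(11)=-155525; answer -155525
Part II: A1 = -155525; w = 36974; 36974 = 2 * 7 * 19 * 139; sigma = (1 + 2) * (1 + 7) * (1 + 19) * (1 + 139) = 3 * 8 * 20 * 140 = 67200; answer 67200

67200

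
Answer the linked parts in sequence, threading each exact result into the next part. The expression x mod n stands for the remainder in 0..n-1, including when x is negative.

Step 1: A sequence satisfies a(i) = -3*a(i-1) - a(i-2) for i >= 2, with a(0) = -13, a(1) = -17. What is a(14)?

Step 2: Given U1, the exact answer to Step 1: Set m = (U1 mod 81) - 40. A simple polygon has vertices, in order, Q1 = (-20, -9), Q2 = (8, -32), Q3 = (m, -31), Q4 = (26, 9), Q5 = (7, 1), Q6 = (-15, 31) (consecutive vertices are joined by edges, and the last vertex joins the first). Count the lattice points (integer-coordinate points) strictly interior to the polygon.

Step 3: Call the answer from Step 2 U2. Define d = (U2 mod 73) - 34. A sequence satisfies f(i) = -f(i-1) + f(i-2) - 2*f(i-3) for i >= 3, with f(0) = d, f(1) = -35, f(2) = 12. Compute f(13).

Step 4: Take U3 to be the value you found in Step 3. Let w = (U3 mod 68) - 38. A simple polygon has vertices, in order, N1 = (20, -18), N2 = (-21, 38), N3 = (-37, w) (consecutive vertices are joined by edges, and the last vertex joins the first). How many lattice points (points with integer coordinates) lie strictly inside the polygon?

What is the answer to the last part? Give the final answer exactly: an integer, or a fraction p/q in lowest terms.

Step 1: a(2) = -3*(-17) - 1*(-13) = 64; iterating: a(2)=64, a(3)=-175, a(4)=461, a(5)=-1208, a(6)=3163, a(7)=-8281, a(8)=21680, a(9)=-56759, a(10)=148597, a(11)=-389032, a(12)=1018499, a(13)=-2666465, a(14)=6980896; answer 6980896
Step 2: U1 = 6980896; m = 33; cross terms: (-20*-32 - 8*-9)=712, (8*-31 - 33*-32)=808, (33*9 - 26*-31)=1103, (26*1 - 7*9)=-37, (7*31 - -15*1)=232, (-15*-9 - -20*31)=755; twice the area = |3573| = 3573; area = 3573/2; boundary points = 1 + 1 + 1 + 1 + 2 + 5 = 11; strictly interior points = area - boundary/2 + 1 = 1782; answer 1782
Step 3: U2 = 1782; d = -4; f(3) = -1*(12) + 1*(-35) - 2*(-4) = -39; iterating: f(3)=-39, f(4)=121, f(5)=-184, f(6)=383, f(7)=-809, f(8)=1560, f(9)=-3135, f(10)=6313, f(11)=-12568, f(12)=25151, f(13)=-50345; answer -50345
Step 4: U3 = -50345; w = 5; cross terms: (20*38 - -21*-18)=382, (-21*5 - -37*38)=1301, (-37*-18 - 20*5)=566; twice the area = |2249| = 2249; area = 2249/2; boundary points = 1 + 1 + 1 = 3; strictly interior points = area - boundary/2 + 1 = 1124; answer 1124

1124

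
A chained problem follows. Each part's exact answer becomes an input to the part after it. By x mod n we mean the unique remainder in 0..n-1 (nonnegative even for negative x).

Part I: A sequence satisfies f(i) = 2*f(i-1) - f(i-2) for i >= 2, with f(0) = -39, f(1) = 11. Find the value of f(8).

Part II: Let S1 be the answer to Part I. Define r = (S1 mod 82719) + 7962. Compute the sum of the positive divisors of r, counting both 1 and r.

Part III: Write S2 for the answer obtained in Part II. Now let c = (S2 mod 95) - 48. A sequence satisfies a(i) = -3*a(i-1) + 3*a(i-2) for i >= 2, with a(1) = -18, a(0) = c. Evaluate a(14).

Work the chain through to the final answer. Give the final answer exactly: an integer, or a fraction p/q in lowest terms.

-333867420

Part I: f(2) = 2*(11) - 1*(-39) = 61; iterating: f(2)=61, f(3)=111, f(4)=161, f(5)=211, f(6)=261, f(7)=311, f(8)=361; answer 361
Part II: S1 = 361; r = 8323; 8323 = 7 * 29 * 41; sigma = (1 + 7) * (1 + 29) * (1 + 41) = 8 * 30 * 42 = 10080; answer 10080
Part III: S2 = 10080; c = -38; a(2) = -3*(-18) + 3*(-38) = -60; iterating: a(2)=-60, a(3)=126, a(4)=-558, a(5)=2052, a(6)=-7830, a(7)=29646, a(8)=-112428, a(9)=426222, a(10)=-1615950, a(11)=6126516, a(12)=-23227398, a(13)=88061742, a(14)=-333867420; answer -333867420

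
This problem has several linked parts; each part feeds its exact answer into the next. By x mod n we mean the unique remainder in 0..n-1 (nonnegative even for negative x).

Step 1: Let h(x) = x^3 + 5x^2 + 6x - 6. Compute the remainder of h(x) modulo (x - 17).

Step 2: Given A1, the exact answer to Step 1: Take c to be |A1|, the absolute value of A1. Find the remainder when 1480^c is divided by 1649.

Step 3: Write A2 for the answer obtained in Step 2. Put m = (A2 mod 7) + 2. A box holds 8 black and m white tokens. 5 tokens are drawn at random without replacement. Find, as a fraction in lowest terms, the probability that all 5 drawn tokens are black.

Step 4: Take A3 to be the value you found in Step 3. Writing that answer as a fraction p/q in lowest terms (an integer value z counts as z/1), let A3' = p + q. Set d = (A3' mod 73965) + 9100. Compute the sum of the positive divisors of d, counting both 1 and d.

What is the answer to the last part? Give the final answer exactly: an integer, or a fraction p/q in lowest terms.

Step 1: remainder = value at the root: 1*(17)^3 + 5*(17)^2 + 6*(17)^1 - 6 = (4913) + (1445) + (102) + (-6) = 6454; answer 6454
Step 2: A1 = 6454; c = 6454; squarings mod 1649: 1480^1=1480, 1480^2=528, 1480^4=103, 1480^8=715, 1480^16=35, 1480^32=1225, 1480^64=35, 1480^128=1225, 1480^256=35, 1480^512=1225, 1480^1024=35, 1480^2048=1225, 1480^4096=35; 1480^6454 = 1480^2 * 1480^4 * 1480^16 * 1480^32 * 1480^256 * 1480^2048 * 1480^4096 = 494 (mod 1649); answer 494
Step 3: A2 = 494; m = 6; total draws C(14,5) = 2002; favorable C(8,5) = 56; P = 4/143; answer 4/143
Step 4: A3 = 4/143; threaded value p + q = 147; d = 9247; 9247 = 7 * 1321; sigma = (1 + 7) * (1 + 1321) = 8 * 1322 = 10576; answer 10576

10576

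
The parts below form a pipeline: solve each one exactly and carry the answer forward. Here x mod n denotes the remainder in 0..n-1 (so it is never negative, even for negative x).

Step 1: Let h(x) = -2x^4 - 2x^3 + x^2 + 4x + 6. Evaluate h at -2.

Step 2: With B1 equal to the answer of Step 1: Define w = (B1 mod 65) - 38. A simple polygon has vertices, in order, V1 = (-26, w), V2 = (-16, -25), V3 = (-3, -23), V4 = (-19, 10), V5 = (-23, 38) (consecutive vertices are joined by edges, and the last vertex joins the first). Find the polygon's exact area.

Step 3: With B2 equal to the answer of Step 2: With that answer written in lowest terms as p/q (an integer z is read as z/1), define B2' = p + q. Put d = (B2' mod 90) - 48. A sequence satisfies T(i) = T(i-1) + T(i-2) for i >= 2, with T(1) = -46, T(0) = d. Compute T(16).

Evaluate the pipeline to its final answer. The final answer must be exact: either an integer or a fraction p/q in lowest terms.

Step 1: -2*(-2)^4 - 2*(-2)^3 + 1*(-2)^2 + 4*(-2)^1 + 6 = (-32) + (16) + (4) + (-8) + (6) = -14; answer -14
Step 2: B1 = -14; w = 13; cross terms: (-26*-25 - -16*13)=858, (-16*-23 - -3*-25)=293, (-3*10 - -19*-23)=-467, (-19*38 - -23*10)=-492, (-23*13 - -26*38)=689; twice the area = |881| = 881; area = 881/2; answer 881/2
Step 3: B2 = 881/2; threaded value p + q = 883; d = 25; T(2) = 1*(-46) + 1*(25) = -21; iterating: T(2)=-21, T(3)=-67, T(4)=-88, T(5)=-155, T(6)=-243, T(7)=-398, T(8)=-641, T(9)=-1039, T(10)=-1680, T(11)=-2719, T(12)=-4399, T(13)=-7118, T(14)=-11517, T(15)=-18635, T(16)=-30152; answer -30152

-30152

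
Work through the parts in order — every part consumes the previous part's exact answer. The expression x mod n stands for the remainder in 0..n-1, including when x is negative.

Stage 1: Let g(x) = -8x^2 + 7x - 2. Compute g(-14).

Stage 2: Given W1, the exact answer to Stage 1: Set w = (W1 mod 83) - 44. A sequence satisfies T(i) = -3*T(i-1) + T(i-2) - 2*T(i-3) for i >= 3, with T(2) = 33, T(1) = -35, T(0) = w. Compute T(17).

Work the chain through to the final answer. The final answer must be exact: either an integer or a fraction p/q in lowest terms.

Stage 1: -8*(-14)^2 + 7*(-14)^1 - 2 = (-1568) + (-98) + (-2) = -1668; answer -1668
Stage 2: W1 = -1668; w = 31; T(3) = -3*(33) + 1*(-35) - 2*(31) = -196; iterating: T(3)=-196, T(4)=691, T(5)=-2335, T(6)=8088, T(7)=-27981, T(8)=96701, T(9)=-334260, T(10)=1155443, T(11)=-3993991, T(12)=13805936, T(13)=-47722685, T(14)=164961973, T(15)=-570220476, T(16)=1971068771, T(17)=-6813350735; answer -6813350735

-6813350735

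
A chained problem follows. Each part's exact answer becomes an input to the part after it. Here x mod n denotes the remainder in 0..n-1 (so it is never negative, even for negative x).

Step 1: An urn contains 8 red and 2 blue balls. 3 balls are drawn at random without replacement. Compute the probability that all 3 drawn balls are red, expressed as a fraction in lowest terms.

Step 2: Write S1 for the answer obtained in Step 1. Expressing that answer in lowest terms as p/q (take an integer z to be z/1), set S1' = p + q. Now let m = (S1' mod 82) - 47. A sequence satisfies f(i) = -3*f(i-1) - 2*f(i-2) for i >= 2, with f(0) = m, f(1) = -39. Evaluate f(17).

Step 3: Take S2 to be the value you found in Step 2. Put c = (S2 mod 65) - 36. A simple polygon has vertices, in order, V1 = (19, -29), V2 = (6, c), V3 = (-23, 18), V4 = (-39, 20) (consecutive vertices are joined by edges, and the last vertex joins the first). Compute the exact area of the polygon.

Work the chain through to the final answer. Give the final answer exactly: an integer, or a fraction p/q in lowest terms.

Step 1: total draws C(10,3) = 120; favorable C(8,3) = 56; P = 7/15; answer 7/15
Step 2: S1 = 7/15; threaded value p + q = 22; m = -25; f(2) = -3*(-39) - 2*(-25) = 167; iterating: f(2)=167, f(3)=-423, f(4)=935, f(5)=-1959, f(6)=4007, f(7)=-8103, f(8)=16295, f(9)=-32679, f(10)=65447, f(11)=-130983, f(12)=262055, f(13)=-524199, f(14)=1048487, f(15)=-2097063, f(16)=4194215, f(17)=-8388519; answer -8388519
Step 3: S2 = -8388519; c = 20; cross terms: (19*20 - 6*-29)=554, (6*18 - -23*20)=568, (-23*20 - -39*18)=242, (-39*-29 - 19*20)=751; twice the area = |2115| = 2115; area = 2115/2; answer 2115/2

2115/2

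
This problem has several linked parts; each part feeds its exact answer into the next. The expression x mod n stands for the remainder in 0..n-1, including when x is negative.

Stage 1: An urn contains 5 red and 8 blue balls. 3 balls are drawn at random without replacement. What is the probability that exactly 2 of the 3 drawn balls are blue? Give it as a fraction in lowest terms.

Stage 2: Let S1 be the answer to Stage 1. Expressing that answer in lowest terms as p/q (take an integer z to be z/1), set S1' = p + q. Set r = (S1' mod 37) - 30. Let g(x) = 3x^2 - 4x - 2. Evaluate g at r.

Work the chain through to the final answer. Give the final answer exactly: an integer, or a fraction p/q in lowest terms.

18

Stage 1: total draws C(13,3) = 286; favorable C(8,2)*C(5,1) = 140; P = 70/143; answer 70/143
Stage 2: S1 = 70/143; threaded value p + q = 213; r = -2; 3*(-2)^2 - 4*(-2)^1 - 2 = (12) + (8) + (-2) = 18; answer 18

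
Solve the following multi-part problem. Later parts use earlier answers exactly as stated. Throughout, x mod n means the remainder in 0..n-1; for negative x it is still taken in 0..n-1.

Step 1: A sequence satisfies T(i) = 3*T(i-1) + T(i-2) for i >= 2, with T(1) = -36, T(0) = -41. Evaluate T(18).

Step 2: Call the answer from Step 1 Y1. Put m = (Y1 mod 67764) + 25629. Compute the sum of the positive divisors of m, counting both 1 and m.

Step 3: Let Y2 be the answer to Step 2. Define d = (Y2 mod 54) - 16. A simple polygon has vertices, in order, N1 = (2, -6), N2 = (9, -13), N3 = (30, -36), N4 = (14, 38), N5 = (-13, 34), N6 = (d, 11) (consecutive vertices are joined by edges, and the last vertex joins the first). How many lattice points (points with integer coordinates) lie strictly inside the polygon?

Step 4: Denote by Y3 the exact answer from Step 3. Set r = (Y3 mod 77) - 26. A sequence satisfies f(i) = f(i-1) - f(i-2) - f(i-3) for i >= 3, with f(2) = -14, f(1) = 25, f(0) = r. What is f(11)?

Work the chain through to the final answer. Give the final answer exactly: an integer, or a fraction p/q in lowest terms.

Step 1: T(2) = 3*(-36) + 1*(-41) = -149; iterating: T(2)=-149, T(3)=-483, T(4)=-1598, T(5)=-5277, T(6)=-17429, T(7)=-57564, T(8)=-190121, T(9)=-627927, T(10)=-2073902, T(11)=-6849633, T(12)=-22622801, T(13)=-74718036, T(14)=-246776909, T(15)=-815048763, T(16)=-2691923198, T(17)=-8890818357, T(18)=-29364378269; answer -29364378269
Step 2: Y1 = -29364378269; m = 92536; 92536 = 2^3 * 43 * 269; sigma = (1 + 2 + 4 + 8) * (1 + 43) * (1 + 269) = 15 * 44 * 270 = 178200; answer 178200
Step 3: Y2 = 178200; d = -16; cross terms: (2*-13 - 9*-6)=28, (9*-36 - 30*-13)=66, (30*38 - 14*-36)=1644, (14*34 - -13*38)=970, (-13*11 - -16*34)=401, (-16*-6 - 2*11)=74; twice the area = |3183| = 3183; area = 3183/2; boundary points = 7 + 1 + 2 + 1 + 1 + 1 = 13; strictly interior points = area - boundary/2 + 1 = 1586; answer 1586
Step 4: Y3 = 1586; r = 20; f(3) = 1*(-14) - 1*(25) - 1*(20) = -59; iterating: f(3)=-59, f(4)=-70, f(5)=3, f(6)=132, f(7)=199, f(8)=64, f(9)=-267, f(10)=-530, f(11)=-327; answer -327

-327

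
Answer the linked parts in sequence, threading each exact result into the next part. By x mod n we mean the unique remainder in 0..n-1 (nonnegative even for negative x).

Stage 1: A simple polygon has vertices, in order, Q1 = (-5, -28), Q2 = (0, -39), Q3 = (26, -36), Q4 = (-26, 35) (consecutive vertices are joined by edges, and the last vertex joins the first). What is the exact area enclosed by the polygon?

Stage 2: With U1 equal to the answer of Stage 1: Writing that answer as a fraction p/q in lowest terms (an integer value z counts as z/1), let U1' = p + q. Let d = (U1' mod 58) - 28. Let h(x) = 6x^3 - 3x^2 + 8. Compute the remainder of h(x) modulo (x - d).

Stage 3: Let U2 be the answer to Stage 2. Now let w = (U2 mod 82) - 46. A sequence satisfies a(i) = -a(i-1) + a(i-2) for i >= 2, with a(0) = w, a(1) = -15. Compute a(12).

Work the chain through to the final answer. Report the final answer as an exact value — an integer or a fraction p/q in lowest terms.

-688

Stage 1: cross terms: (-5*-39 - 0*-28)=195, (0*-36 - 26*-39)=1014, (26*35 - -26*-36)=-26, (-26*-28 - -5*35)=903; twice the area = |2086| = 2086; area = 1043; answer 1043
Stage 2: U1 = 1043; threaded value p + q = 1044; d = -28; remainder = value at the root: 6*(-28)^3 - 3*(-28)^2 + 8 = (-131712) + (-2352) + (8) = -134056; answer -134056
Stage 3: U2 = -134056; w = -32; a(2) = -1*(-15) + 1*(-32) = -17; iterating: a(2)=-17, a(3)=2, a(4)=-19, a(5)=21, a(6)=-40, a(7)=61, a(8)=-101, a(9)=162, a(10)=-263, a(11)=425, a(12)=-688; answer -688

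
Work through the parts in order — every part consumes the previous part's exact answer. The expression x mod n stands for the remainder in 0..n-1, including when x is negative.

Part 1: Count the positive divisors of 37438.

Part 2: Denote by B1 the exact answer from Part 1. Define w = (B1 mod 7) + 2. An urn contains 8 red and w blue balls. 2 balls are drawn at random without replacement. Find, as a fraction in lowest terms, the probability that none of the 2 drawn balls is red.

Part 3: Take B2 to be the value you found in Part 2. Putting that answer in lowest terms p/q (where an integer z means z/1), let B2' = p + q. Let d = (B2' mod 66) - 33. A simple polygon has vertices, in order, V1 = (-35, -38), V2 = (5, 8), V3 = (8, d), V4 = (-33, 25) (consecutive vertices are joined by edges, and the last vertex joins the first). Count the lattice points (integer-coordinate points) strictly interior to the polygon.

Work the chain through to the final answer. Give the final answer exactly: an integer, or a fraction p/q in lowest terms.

Part 1: 37438 = 2 * 18719; number of divisors = (1+1) * (1+1) = 4; answer 4
Part 2: B1 = 4; w = 6; total draws C(14,2) = 91; favorable C(6,2) = 15; P = 15/91; answer 15/91
Part 3: B2 = 15/91; threaded value p + q = 106; d = 7; cross terms: (-35*8 - 5*-38)=-90, (5*7 - 8*8)=-29, (8*25 - -33*7)=431, (-33*-38 - -35*25)=2129; twice the area = |2441| = 2441; area = 2441/2; boundary points = 2 + 1 + 1 + 1 = 5; strictly interior points = area - boundary/2 + 1 = 1219; answer 1219

1219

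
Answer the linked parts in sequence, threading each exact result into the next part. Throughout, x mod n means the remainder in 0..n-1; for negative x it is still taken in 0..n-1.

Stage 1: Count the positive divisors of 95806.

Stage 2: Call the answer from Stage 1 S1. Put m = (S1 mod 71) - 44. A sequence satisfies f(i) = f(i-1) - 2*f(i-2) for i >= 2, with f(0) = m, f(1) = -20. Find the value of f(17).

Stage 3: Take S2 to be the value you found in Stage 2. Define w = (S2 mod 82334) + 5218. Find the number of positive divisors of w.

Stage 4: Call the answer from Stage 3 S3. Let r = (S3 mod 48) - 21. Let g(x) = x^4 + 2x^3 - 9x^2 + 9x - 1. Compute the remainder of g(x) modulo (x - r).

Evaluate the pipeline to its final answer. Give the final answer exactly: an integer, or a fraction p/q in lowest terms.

Stage 1: 95806 = 2 * 47903; number of divisors = (1+1) * (1+1) = 4; answer 4
Stage 2: S1 = 4; m = -40; f(2) = 1*(-20) - 2*(-40) = 60; iterating: f(2)=60, f(3)=100, f(4)=-20, f(5)=-220, f(6)=-180, f(7)=260, f(8)=620, f(9)=100, f(10)=-1140, f(11)=-1340, f(12)=940, f(13)=3620, f(14)=1740, f(15)=-5500, f(16)=-8980, f(17)=2020; answer 2020
Stage 3: S2 = 2020; w = 7238; 7238 = 2 * 7 * 11 * 47; number of divisors = (1+1) * (1+1) * (1+1) * (1+1) = 16; answer 16
Stage 4: S3 = 16; r = -5; remainder = value at the root: 1*(-5)^4 + 2*(-5)^3 - 9*(-5)^2 + 9*(-5)^1 - 1 = (625) + (-250) + (-225) + (-45) + (-1) = 104; answer 104

104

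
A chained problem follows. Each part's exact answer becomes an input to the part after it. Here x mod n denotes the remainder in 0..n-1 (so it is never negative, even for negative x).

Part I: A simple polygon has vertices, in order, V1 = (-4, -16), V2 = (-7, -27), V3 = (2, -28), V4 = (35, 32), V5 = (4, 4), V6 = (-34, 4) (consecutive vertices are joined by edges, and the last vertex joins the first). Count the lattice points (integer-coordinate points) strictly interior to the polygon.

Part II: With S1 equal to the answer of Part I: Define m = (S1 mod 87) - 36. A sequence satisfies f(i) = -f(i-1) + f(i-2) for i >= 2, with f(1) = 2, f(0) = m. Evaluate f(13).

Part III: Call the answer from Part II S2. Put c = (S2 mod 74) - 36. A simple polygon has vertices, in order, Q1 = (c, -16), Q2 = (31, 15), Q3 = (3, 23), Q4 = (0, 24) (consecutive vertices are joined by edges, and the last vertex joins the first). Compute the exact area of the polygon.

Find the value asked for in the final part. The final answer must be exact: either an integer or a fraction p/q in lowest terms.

564

Part I: cross terms: (-4*-27 - -7*-16)=-4, (-7*-28 - 2*-27)=250, (2*32 - 35*-28)=1044, (35*4 - 4*32)=12, (4*4 - -34*4)=152, (-34*-16 - -4*4)=560; twice the area = |2014| = 2014; area = 1007; boundary points = 1 + 1 + 3 + 1 + 38 + 10 = 54; strictly interior points = area - boundary/2 + 1 = 981; answer 981
Part II: S1 = 981; m = -12; f(2) = -1*(2) + 1*(-12) = -14; iterating: f(2)=-14, f(3)=16, f(4)=-30, f(5)=46, f(6)=-76, f(7)=122, f(8)=-198, f(9)=320, f(10)=-518, f(11)=838, f(12)=-1356, f(13)=2194; answer 2194
Part III: S2 = 2194; c = 12; cross terms: (12*15 - 31*-16)=676, (31*23 - 3*15)=668, (3*24 - 0*23)=72, (0*-16 - 12*24)=-288; twice the area = |1128| = 1128; area = 564; answer 564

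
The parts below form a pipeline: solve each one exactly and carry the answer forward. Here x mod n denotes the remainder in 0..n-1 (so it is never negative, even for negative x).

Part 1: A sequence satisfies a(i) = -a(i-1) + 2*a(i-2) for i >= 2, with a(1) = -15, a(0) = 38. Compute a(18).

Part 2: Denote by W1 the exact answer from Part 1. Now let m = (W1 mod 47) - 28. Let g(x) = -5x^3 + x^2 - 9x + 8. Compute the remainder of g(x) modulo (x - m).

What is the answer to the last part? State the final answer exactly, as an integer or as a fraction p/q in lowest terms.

Part 1: a(2) = -1*(-15) + 2*(38) = 91; iterating: a(2)=91, a(3)=-121, a(4)=303, a(5)=-545, a(6)=1151, a(7)=-2241, a(8)=4543, a(9)=-9025, a(10)=18111, a(11)=-36161, a(12)=72383, a(13)=-144705, a(14)=289471, a(15)=-578881, a(16)=1157823, a(17)=-2315585, a(18)=4631231; answer 4631231
Part 2: W1 = 4631231; m = 11; remainder = value at the root: -5*(11)^3 + 1*(11)^2 - 9*(11)^1 + 8 = (-6655) + (121) + (-99) + (8) = -6625; answer -6625

-6625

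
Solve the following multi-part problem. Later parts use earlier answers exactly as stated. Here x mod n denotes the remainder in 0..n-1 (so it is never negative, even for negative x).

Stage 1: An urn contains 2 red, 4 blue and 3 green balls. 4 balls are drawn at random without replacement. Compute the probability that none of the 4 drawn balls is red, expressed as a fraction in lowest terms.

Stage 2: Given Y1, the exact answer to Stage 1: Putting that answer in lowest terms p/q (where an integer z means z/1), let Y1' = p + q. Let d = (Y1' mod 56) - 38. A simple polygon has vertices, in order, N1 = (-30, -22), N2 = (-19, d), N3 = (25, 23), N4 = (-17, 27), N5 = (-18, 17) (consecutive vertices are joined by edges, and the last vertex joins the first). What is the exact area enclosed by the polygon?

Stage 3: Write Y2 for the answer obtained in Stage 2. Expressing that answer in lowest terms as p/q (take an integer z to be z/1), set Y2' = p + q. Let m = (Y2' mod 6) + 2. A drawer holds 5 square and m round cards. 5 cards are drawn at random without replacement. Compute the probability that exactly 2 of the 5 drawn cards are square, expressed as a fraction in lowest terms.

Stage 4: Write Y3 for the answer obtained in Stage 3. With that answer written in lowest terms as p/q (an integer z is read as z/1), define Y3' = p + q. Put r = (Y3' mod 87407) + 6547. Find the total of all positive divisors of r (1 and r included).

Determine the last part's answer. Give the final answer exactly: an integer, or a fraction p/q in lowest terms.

10680

Stage 1: total draws C(9,4) = 126; favorable C(7,4) = 35; P = 5/18; answer 5/18
Stage 2: Y1 = 5/18; threaded value p + q = 23; d = -15; cross terms: (-30*-15 - -19*-22)=32, (-19*23 - 25*-15)=-62, (25*27 - -17*23)=1066, (-17*17 - -18*27)=197, (-18*-22 - -30*17)=906; twice the area = |2139| = 2139; area = 2139/2; answer 2139/2
Stage 3: Y2 = 2139/2; threaded value p + q = 2141; m = 7; total draws C(12,5) = 792; favorable C(5,2)*C(7,3) = 350; P = 175/396; answer 175/396
Stage 4: Y3 = 175/396; threaded value p + q = 571; r = 7118; 7118 = 2 * 3559; sigma = (1 + 2) * (1 + 3559) = 3 * 3560 = 10680; answer 10680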